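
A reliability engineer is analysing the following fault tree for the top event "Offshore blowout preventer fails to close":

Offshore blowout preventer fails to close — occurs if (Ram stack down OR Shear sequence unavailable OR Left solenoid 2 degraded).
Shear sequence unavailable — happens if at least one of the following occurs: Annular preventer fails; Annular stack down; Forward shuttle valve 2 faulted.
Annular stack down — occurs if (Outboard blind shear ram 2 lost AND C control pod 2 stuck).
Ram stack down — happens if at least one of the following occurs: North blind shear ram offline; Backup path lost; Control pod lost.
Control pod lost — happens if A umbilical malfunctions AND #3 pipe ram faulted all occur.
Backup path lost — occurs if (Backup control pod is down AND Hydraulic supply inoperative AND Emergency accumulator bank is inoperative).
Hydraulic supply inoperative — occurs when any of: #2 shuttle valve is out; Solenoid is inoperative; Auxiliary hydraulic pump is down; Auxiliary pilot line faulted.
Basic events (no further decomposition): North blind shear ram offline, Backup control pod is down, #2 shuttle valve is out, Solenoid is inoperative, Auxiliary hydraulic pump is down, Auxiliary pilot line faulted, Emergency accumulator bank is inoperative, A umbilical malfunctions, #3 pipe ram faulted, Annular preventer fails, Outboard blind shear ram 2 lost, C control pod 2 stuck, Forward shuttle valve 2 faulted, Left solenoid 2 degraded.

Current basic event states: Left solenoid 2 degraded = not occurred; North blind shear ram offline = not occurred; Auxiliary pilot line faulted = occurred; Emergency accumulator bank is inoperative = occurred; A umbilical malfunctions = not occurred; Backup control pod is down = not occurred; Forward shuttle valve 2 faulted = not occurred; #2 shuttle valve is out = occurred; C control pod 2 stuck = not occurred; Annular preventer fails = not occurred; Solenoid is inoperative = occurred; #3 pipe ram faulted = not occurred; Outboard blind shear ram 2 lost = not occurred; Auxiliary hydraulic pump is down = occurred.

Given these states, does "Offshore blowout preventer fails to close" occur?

No

Hydraulic supply inoperative [OR]: #2 shuttle valve is out=occurs, Solenoid is inoperative=occurs, Auxiliary hydraulic pump is down=occurs, Auxiliary pilot line faulted=occurs → at least one input occurs → occurs.
Backup path lost [AND]: Backup control pod is down=not, Hydraulic supply inoperative=occurs, Emergency accumulator bank is inoperative=occurs → not all inputs occur → does not occur.
Control pod lost [AND]: A umbilical malfunctions=not, #3 pipe ram faulted=not → not all inputs occur → does not occur.
Ram stack down [OR]: North blind shear ram offline=not, Backup path lost=not, Control pod lost=not → no input occurs → does not occur.
Annular stack down [AND]: Outboard blind shear ram 2 lost=not, C control pod 2 stuck=not → not all inputs occur → does not occur.
Shear sequence unavailable [OR]: Annular preventer fails=not, Annular stack down=not, Forward shuttle valve 2 faulted=not → no input occurs → does not occur.
Offshore blowout preventer fails to close [OR]: Ram stack down=not, Shear sequence unavailable=not, Left solenoid 2 degraded=not → no input occurs → does not occur.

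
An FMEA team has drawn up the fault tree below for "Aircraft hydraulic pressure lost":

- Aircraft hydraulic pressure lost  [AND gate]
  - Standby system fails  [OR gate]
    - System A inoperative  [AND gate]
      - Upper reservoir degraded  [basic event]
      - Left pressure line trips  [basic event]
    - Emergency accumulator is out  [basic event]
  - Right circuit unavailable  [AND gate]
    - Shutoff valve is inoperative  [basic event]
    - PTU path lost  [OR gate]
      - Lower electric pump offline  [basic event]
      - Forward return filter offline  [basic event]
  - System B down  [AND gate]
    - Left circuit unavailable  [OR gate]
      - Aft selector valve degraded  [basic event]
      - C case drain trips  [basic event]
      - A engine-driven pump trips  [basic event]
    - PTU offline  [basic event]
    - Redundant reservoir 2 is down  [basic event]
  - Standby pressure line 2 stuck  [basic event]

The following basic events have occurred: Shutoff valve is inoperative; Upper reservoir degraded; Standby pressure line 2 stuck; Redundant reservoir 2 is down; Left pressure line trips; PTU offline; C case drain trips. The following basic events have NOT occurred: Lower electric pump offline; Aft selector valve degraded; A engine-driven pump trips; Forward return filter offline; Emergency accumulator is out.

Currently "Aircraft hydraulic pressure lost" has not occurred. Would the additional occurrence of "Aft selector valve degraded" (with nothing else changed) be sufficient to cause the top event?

No

Counterfactual: set "Aft selector valve degraded" to occurred.
System A inoperative [AND]: Upper reservoir degraded=occurs, Left pressure line trips=occurs → all inputs occur → occurs.
Standby system fails [OR]: System A inoperative=occurs, Emergency accumulator is out=not → at least one input occurs → occurs.
PTU path lost [OR]: Lower electric pump offline=not, Forward return filter offline=not → no input occurs → does not occur.
Right circuit unavailable [AND]: Shutoff valve is inoperative=occurs, PTU path lost=not → not all inputs occur → does not occur.
Left circuit unavailable [OR]: Aft selector valve degraded=occurs, C case drain trips=occurs, A engine-driven pump trips=not → at least one input occurs → occurs.
System B down [AND]: Left circuit unavailable=occurs, PTU offline=occurs, Redundant reservoir 2 is down=occurs → all inputs occur → occurs.
Aircraft hydraulic pressure lost [AND]: Standby system fails=occurs, Right circuit unavailable=not, System B down=occurs, Standby pressure line 2 stuck=occurs → not all inputs occur → does not occur.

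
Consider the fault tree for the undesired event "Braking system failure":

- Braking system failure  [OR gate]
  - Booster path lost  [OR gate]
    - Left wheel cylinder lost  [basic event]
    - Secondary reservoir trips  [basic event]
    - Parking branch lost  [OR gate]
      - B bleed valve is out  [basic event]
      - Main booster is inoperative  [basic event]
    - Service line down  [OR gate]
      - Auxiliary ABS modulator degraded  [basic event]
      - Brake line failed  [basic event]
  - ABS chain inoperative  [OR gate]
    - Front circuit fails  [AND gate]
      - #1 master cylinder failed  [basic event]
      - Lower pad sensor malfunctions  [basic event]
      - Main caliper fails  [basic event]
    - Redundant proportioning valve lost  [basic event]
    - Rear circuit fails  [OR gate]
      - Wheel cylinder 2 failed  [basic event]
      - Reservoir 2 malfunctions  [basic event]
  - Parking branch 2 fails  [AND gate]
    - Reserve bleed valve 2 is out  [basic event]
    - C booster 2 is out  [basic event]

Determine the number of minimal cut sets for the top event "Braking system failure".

11

Parking branch lost [OR]: union of children's cut sets → 2 cut set(s).
Service line down [OR]: union of children's cut sets → 2 cut set(s).
Booster path lost [OR]: union of children's cut sets → 6 cut set(s).
Front circuit fails [AND]: one cut set from each child combined → 1 × 1 × 1 = 1 cut set(s).
Rear circuit fails [OR]: union of children's cut sets → 2 cut set(s).
ABS chain inoperative [OR]: union of children's cut sets → 4 cut set(s).
Parking branch 2 fails [AND]: one cut set from each child combined → 1 × 1 = 1 cut set(s).
Braking system failure [OR]: union of children's cut sets → 11 cut set(s).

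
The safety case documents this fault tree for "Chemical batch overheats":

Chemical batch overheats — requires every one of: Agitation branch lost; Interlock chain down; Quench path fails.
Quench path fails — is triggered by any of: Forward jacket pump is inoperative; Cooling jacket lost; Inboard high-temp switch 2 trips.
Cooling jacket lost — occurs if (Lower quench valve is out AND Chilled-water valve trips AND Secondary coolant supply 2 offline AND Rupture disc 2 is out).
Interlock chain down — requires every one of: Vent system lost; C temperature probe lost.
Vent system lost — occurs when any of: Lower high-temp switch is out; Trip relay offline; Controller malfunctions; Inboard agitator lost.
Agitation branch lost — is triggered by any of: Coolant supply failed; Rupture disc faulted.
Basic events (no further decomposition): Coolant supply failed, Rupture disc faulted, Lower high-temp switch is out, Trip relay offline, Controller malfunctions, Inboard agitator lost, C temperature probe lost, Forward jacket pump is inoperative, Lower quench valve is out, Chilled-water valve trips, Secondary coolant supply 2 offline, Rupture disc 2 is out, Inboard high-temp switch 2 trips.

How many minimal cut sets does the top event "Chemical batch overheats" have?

24

Agitation branch lost [OR]: union of children's cut sets → 2 cut set(s).
Vent system lost [OR]: union of children's cut sets → 4 cut set(s).
Interlock chain down [AND]: one cut set from each child combined → 4 × 1 = 4 cut set(s).
Cooling jacket lost [AND]: one cut set from each child combined → 1 × 1 × 1 × 1 = 1 cut set(s).
Quench path fails [OR]: union of children's cut sets → 3 cut set(s).
Chemical batch overheats [AND]: one cut set from each child combined → 2 × 4 × 3 = 24 cut set(s).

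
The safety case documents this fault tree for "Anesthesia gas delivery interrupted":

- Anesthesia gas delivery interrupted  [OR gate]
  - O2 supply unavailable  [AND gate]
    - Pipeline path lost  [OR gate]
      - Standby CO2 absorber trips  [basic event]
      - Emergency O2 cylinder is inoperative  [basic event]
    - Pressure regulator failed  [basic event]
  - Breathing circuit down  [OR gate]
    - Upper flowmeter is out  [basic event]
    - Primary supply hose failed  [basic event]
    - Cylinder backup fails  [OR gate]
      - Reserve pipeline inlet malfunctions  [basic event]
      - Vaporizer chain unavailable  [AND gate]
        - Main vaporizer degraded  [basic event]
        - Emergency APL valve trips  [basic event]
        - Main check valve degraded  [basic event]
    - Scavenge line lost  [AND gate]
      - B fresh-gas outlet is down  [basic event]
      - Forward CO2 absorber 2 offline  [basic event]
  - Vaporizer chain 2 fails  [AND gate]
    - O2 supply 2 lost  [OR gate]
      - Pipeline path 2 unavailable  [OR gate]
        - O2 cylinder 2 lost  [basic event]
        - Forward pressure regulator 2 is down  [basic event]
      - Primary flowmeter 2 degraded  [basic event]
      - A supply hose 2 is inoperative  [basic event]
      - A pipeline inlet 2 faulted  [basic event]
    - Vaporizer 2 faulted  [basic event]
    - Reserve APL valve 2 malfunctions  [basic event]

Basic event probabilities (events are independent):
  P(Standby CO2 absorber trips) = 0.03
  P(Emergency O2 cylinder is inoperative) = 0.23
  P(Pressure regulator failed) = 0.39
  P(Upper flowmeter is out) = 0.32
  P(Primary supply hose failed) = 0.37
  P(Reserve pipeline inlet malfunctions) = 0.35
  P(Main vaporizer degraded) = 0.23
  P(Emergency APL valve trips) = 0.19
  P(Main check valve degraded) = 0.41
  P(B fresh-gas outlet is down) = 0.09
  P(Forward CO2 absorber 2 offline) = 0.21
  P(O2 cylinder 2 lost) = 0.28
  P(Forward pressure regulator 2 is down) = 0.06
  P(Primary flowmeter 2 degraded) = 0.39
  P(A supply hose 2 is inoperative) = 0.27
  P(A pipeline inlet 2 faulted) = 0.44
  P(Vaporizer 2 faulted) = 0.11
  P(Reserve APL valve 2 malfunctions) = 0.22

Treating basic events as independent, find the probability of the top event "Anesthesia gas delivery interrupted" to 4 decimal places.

P(Pipeline path lost) [OR] = 1 − (1−0.03) × (1−0.23) = 0.253100
P(O2 supply unavailable) [AND] = 0.253100 × 0.39 = 0.098709
P(Vaporizer chain unavailable) [AND] = 0.23 × 0.19 × 0.41 = 0.017917
P(Cylinder backup fails) [OR] = 1 − (1−0.35) × (1−0.017917) = 0.361646
P(Scavenge line lost) [AND] = 0.09 × 0.21 = 0.018900
P(Breathing circuit down) [OR] = 1 − (1−0.32) × (1−0.37) × (1−0.361646) × (1−0.018900) = 0.731698
P(Pipeline path 2 unavailable) [OR] = 1 − (1−0.28) × (1−0.06) = 0.323200
P(O2 supply 2 lost) [OR] = 1 − (1−0.323200) × (1−0.39) × (1−0.27) × (1−0.44) = 0.831228
P(Vaporizer chain 2 fails) [AND] = 0.831228 × 0.11 × 0.22 = 0.020116
P(Anesthesia gas delivery interrupted) [OR] = 1 − (1−0.098709) × (1−0.731698) × (1−0.020116) = 0.763046
Rounded to 4 decimal places: P(Anesthesia gas delivery interrupted) ≈ 0.7630.

0.7630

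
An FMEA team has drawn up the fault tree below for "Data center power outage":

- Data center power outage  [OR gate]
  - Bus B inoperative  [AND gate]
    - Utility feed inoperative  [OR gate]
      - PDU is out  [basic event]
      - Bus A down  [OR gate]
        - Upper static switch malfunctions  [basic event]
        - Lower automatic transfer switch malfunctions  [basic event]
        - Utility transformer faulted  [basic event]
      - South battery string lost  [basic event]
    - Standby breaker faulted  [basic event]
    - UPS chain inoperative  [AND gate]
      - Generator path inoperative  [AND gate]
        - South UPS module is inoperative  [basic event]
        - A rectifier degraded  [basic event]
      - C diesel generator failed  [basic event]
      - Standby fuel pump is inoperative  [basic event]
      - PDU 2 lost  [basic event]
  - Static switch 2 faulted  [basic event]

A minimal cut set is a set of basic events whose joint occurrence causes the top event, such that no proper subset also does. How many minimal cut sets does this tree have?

6

Bus A down [OR]: union of children's cut sets → 3 cut set(s).
Utility feed inoperative [OR]: union of children's cut sets → 5 cut set(s).
Generator path inoperative [AND]: one cut set from each child combined → 1 × 1 = 1 cut set(s).
UPS chain inoperative [AND]: one cut set from each child combined → 1 × 1 × 1 × 1 = 1 cut set(s).
Bus B inoperative [AND]: one cut set from each child combined → 5 × 1 × 1 = 5 cut set(s).
Data center power outage [OR]: union of children's cut sets → 6 cut set(s).
Minimal cut sets: {A rectifier degraded, C diesel generator failed, PDU 2 lost, PDU is out, South UPS module is inoperative, Standby breaker faulted, Standby fuel pump is inoperative}; {A rectifier degraded, C diesel generator failed, PDU 2 lost, South UPS module is inoperative, Standby breaker faulted, Standby fuel pump is inoperative, Upper static switch malfunctions}; {A rectifier degraded, C diesel generator failed, Lower automatic transfer switch malfunctions, PDU 2 lost, South UPS module is inoperative, Standby breaker faulted, Standby fuel pump is inoperative}; {A rectifier degraded, C diesel generator failed, PDU 2 lost, South UPS module is inoperative, Standby breaker faulted, Standby fuel pump is inoperative, Utility transformer faulted}; {A rectifier degraded, C diesel generator failed, PDU 2 lost, South UPS module is inoperative, South battery string lost, Standby breaker faulted, Standby fuel pump is inoperative}; {Static switch 2 faulted}.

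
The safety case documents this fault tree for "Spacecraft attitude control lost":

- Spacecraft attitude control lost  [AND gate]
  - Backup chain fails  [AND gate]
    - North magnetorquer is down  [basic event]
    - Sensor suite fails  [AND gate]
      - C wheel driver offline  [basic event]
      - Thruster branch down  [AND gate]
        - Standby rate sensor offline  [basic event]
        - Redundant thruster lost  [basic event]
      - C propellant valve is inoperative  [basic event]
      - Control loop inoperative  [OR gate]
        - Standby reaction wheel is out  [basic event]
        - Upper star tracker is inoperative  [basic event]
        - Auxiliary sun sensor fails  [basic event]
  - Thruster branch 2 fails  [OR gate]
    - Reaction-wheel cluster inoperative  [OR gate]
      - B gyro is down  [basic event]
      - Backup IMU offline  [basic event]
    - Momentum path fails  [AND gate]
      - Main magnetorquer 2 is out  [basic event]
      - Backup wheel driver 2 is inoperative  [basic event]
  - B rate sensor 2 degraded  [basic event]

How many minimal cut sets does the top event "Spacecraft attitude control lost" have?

Thruster branch down [AND]: one cut set from each child combined → 1 × 1 = 1 cut set(s).
Control loop inoperative [OR]: union of children's cut sets → 3 cut set(s).
Sensor suite fails [AND]: one cut set from each child combined → 1 × 1 × 1 × 3 = 3 cut set(s).
Backup chain fails [AND]: one cut set from each child combined → 1 × 3 = 3 cut set(s).
Reaction-wheel cluster inoperative [OR]: union of children's cut sets → 2 cut set(s).
Momentum path fails [AND]: one cut set from each child combined → 1 × 1 = 1 cut set(s).
Thruster branch 2 fails [OR]: union of children's cut sets → 3 cut set(s).
Spacecraft attitude control lost [AND]: one cut set from each child combined → 3 × 3 × 1 = 9 cut set(s).
Minimal cut sets: {B gyro is down, B rate sensor 2 degraded, C propellant valve is inoperative, C wheel driver offline, North magnetorquer is down, Redundant thruster lost, Standby rate sensor offline, Standby reaction wheel is out}; {B rate sensor 2 degraded, Backup IMU offline, C propellant valve is inoperative, C wheel driver offline, North magnetorquer is down, Redundant thruster lost, Standby rate sensor offline, Standby reaction wheel is out}; {B rate sensor 2 degraded, Backup wheel driver 2 is inoperative, C propellant valve is inoperative, C wheel driver offline, Main magnetorquer 2 is out, North magnetorquer is down, Redundant thruster lost, Standby rate sensor offline, Standby reaction wheel is out}; {B gyro is down, B rate sensor 2 degraded, C propellant valve is inoperative, C wheel driver offline, North magnetorquer is down, Redundant thruster lost, Standby rate sensor offline, Upper star tracker is inoperative}; {B rate sensor 2 degraded, Backup IMU offline, C propellant valve is inoperative, C wheel driver offline, North magnetorquer is down, Redundant thruster lost, Standby rate sensor offline, Upper star tracker is inoperative}; {B rate sensor 2 degraded, Backup wheel driver 2 is inoperative, C propellant valve is inoperative, C wheel driver offline, Main magnetorquer 2 is out, North magnetorquer is down, Redundant thruster lost, Standby rate sensor offline, Upper star tracker is inoperative}; {Auxiliary sun sensor fails, B gyro is down, B rate sensor 2 degraded, C propellant valve is inoperative, C wheel driver offline, North magnetorquer is down, Redundant thruster lost, Standby rate sensor offline}; {Auxiliary sun sensor fails, B rate sensor 2 degraded, Backup IMU offline, C propellant valve is inoperative, C wheel driver offline, North magnetorquer is down, Redundant thruster lost, Standby rate sensor offline}; {Auxiliary sun sensor fails, B rate sensor 2 degraded, Backup wheel driver 2 is inoperative, C propellant valve is inoperative, C wheel driver offline, Main magnetorquer 2 is out, North magnetorquer is down, Redundant thruster lost, Standby rate sensor offline}.

9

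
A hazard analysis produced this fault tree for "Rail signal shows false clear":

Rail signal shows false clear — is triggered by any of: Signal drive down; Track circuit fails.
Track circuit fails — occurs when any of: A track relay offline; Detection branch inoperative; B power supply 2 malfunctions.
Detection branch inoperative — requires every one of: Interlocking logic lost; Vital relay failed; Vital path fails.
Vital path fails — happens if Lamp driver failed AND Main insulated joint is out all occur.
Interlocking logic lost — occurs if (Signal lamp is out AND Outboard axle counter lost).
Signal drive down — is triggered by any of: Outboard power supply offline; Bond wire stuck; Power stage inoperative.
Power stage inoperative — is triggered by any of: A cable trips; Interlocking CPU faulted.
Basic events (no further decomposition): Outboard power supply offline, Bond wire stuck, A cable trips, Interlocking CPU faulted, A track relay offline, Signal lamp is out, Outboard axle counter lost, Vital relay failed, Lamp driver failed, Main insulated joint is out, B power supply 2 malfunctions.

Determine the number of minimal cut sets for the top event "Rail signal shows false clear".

Power stage inoperative [OR]: union of children's cut sets → 2 cut set(s).
Signal drive down [OR]: union of children's cut sets → 4 cut set(s).
Interlocking logic lost [AND]: one cut set from each child combined → 1 × 1 = 1 cut set(s).
Vital path fails [AND]: one cut set from each child combined → 1 × 1 = 1 cut set(s).
Detection branch inoperative [AND]: one cut set from each child combined → 1 × 1 × 1 = 1 cut set(s).
Track circuit fails [OR]: union of children's cut sets → 3 cut set(s).
Rail signal shows false clear [OR]: union of children's cut sets → 7 cut set(s).
Minimal cut sets: {Outboard power supply offline}; {Bond wire stuck}; {A cable trips}; {Interlocking CPU faulted}; {A track relay offline}; {Lamp driver failed, Main insulated joint is out, Outboard axle counter lost, Signal lamp is out, Vital relay failed}; {B power supply 2 malfunctions}.

7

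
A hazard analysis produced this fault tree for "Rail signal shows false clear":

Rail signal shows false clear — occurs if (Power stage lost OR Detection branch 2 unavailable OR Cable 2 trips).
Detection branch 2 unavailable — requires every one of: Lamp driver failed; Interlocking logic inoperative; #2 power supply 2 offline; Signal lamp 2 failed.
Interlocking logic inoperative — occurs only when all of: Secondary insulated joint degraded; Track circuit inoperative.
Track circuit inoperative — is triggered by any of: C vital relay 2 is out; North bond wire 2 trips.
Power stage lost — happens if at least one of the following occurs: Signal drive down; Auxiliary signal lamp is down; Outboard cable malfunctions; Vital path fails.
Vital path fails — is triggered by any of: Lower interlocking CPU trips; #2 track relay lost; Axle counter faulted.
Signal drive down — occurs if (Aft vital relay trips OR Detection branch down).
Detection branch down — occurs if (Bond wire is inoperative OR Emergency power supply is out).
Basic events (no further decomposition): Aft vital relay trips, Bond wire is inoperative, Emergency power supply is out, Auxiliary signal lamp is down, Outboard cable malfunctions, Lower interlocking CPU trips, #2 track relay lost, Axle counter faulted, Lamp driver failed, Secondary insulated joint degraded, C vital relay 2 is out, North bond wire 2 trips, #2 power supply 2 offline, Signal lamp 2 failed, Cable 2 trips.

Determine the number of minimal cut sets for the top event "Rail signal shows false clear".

11

Detection branch down [OR]: union of children's cut sets → 2 cut set(s).
Signal drive down [OR]: union of children's cut sets → 3 cut set(s).
Vital path fails [OR]: union of children's cut sets → 3 cut set(s).
Power stage lost [OR]: union of children's cut sets → 8 cut set(s).
Track circuit inoperative [OR]: union of children's cut sets → 2 cut set(s).
Interlocking logic inoperative [AND]: one cut set from each child combined → 1 × 2 = 2 cut set(s).
Detection branch 2 unavailable [AND]: one cut set from each child combined → 1 × 2 × 1 × 1 = 2 cut set(s).
Rail signal shows false clear [OR]: union of children's cut sets → 11 cut set(s).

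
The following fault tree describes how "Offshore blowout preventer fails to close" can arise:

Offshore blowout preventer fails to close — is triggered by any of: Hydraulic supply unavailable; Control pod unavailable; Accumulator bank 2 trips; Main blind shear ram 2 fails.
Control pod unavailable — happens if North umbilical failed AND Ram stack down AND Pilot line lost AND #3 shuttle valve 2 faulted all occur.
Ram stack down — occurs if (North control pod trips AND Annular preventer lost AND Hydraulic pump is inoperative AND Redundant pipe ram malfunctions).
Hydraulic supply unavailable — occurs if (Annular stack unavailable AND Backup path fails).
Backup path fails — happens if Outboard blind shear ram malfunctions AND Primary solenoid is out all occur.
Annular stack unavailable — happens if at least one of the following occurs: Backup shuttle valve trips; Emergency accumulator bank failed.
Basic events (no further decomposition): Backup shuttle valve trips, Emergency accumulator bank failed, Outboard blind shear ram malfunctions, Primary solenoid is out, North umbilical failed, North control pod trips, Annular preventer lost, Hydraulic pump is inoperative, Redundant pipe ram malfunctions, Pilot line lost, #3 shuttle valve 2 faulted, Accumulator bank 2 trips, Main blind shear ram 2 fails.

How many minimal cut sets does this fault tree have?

Annular stack unavailable [OR]: union of children's cut sets → 2 cut set(s).
Backup path fails [AND]: one cut set from each child combined → 1 × 1 = 1 cut set(s).
Hydraulic supply unavailable [AND]: one cut set from each child combined → 2 × 1 = 2 cut set(s).
Ram stack down [AND]: one cut set from each child combined → 1 × 1 × 1 × 1 = 1 cut set(s).
Control pod unavailable [AND]: one cut set from each child combined → 1 × 1 × 1 × 1 = 1 cut set(s).
Offshore blowout preventer fails to close [OR]: union of children's cut sets → 5 cut set(s).
Minimal cut sets: {Backup shuttle valve trips, Outboard blind shear ram malfunctions, Primary solenoid is out}; {Emergency accumulator bank failed, Outboard blind shear ram malfunctions, Primary solenoid is out}; {#3 shuttle valve 2 faulted, Annular preventer lost, Hydraulic pump is inoperative, North control pod trips, North umbilical failed, Pilot line lost, Redundant pipe ram malfunctions}; {Accumulator bank 2 trips}; {Main blind shear ram 2 fails}.

5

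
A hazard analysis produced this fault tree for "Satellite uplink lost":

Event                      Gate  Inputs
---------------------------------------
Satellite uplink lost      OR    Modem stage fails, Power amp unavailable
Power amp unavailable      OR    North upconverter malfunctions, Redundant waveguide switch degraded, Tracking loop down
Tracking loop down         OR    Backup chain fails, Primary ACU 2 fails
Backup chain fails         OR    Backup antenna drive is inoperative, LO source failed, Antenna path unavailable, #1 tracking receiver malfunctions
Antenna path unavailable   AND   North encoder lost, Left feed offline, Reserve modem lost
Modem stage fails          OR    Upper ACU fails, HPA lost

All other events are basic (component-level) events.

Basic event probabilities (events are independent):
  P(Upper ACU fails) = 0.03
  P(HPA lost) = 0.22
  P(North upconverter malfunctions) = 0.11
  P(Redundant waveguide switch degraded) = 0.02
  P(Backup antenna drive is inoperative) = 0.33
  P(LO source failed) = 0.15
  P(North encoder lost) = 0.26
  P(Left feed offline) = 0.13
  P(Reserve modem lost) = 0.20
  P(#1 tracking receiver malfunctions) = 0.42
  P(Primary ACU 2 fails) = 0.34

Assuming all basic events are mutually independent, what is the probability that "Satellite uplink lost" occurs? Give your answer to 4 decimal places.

P(Modem stage fails) [OR] = 1 − (1−0.03) × (1−0.22) = 0.243400
P(Antenna path unavailable) [AND] = 0.26 × 0.13 × 0.20 = 0.006760
P(Backup chain fails) [OR] = 1 − (1−0.33) × (1−0.15) × (1−0.006760) × (1−0.42) = 0.671923
P(Tracking loop down) [OR] = 1 − (1−0.671923) × (1−0.34) = 0.783469
P(Power amp unavailable) [OR] = 1 − (1−0.11) × (1−0.02) × (1−0.783469) = 0.811142
P(Satellite uplink lost) [OR] = 1 − (1−0.243400) × (1−0.811142) = 0.857110
Rounded to 4 decimal places: P(Satellite uplink lost) ≈ 0.8571.

0.8571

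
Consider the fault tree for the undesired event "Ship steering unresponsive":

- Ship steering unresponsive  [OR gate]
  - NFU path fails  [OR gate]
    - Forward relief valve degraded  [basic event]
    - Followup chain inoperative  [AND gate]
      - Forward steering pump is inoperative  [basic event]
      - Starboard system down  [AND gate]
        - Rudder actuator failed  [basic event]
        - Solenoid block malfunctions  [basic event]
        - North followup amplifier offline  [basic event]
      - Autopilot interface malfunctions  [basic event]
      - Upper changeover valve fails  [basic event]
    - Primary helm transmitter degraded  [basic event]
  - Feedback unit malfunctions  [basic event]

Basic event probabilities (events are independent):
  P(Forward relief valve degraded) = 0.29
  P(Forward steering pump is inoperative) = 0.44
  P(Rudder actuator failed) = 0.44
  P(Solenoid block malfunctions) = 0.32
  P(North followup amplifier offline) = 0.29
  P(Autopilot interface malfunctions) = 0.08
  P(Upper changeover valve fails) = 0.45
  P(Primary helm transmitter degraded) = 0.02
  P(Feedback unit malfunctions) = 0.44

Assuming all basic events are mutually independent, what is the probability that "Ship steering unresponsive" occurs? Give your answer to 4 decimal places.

P(Starboard system down) [AND] = 0.44 × 0.32 × 0.29 = 0.040832
P(Followup chain inoperative) [AND] = 0.44 × 0.040832 × 0.08 × 0.45 = 0.000647
P(NFU path fails) [OR] = 1 − (1−0.29) × (1−0.000647) × (1−0.02) = 0.304650
P(Ship steering unresponsive) [OR] = 1 − (1−0.304650) × (1−0.44) = 0.610604
Rounded to 4 decimal places: P(Ship steering unresponsive) ≈ 0.6106.

0.6106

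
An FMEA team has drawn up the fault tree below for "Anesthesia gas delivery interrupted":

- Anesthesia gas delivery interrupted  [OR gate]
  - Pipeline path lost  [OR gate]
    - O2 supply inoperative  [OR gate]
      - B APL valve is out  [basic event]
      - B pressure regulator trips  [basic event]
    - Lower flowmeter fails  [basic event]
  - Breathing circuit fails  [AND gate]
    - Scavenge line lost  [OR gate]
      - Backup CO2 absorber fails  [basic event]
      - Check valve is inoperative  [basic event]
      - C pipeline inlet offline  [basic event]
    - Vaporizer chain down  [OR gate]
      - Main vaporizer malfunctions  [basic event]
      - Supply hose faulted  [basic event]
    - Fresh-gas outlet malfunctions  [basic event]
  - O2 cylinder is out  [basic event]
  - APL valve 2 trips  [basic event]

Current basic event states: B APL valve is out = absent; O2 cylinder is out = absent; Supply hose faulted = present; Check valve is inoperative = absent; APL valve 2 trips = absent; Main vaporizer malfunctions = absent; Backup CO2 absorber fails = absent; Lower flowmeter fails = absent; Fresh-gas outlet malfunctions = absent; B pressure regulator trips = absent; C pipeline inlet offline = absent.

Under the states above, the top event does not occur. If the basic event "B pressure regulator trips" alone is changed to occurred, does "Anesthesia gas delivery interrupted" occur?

Yes

Counterfactual: set "B pressure regulator trips" to occurred.
O2 supply inoperative [OR]: B APL valve is out=not, B pressure regulator trips=occurs → at least one input occurs → occurs.
Pipeline path lost [OR]: O2 supply inoperative=occurs, Lower flowmeter fails=not → at least one input occurs → occurs.
Scavenge line lost [OR]: Backup CO2 absorber fails=not, Check valve is inoperative=not, C pipeline inlet offline=not → no input occurs → does not occur.
Vaporizer chain down [OR]: Main vaporizer malfunctions=not, Supply hose faulted=occurs → at least one input occurs → occurs.
Breathing circuit fails [AND]: Scavenge line lost=not, Vaporizer chain down=occurs, Fresh-gas outlet malfunctions=not → not all inputs occur → does not occur.
Anesthesia gas delivery interrupted [OR]: Pipeline path lost=occurs, Breathing circuit fails=not, O2 cylinder is out=not, APL valve 2 trips=not → at least one input occurs → occurs.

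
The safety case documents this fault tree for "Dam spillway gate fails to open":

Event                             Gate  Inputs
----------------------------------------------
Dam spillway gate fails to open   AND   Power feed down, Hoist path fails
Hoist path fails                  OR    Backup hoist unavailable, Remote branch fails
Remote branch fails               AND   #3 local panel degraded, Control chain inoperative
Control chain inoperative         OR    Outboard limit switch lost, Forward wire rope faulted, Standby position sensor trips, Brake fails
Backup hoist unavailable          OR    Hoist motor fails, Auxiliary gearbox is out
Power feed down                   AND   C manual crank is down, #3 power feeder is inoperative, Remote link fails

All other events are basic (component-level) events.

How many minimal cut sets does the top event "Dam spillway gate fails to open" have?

6

Power feed down [AND]: one cut set from each child combined → 1 × 1 × 1 = 1 cut set(s).
Backup hoist unavailable [OR]: union of children's cut sets → 2 cut set(s).
Control chain inoperative [OR]: union of children's cut sets → 4 cut set(s).
Remote branch fails [AND]: one cut set from each child combined → 1 × 4 = 4 cut set(s).
Hoist path fails [OR]: union of children's cut sets → 6 cut set(s).
Dam spillway gate fails to open [AND]: one cut set from each child combined → 1 × 6 = 6 cut set(s).
Minimal cut sets: {#3 power feeder is inoperative, C manual crank is down, Hoist motor fails, Remote link fails}; {#3 power feeder is inoperative, Auxiliary gearbox is out, C manual crank is down, Remote link fails}; {#3 local panel degraded, #3 power feeder is inoperative, C manual crank is down, Outboard limit switch lost, Remote link fails}; {#3 local panel degraded, #3 power feeder is inoperative, C manual crank is down, Forward wire rope faulted, Remote link fails}; {#3 local panel degraded, #3 power feeder is inoperative, C manual crank is down, Remote link fails, Standby position sensor trips}; {#3 local panel degraded, #3 power feeder is inoperative, Brake fails, C manual crank is down, Remote link fails}.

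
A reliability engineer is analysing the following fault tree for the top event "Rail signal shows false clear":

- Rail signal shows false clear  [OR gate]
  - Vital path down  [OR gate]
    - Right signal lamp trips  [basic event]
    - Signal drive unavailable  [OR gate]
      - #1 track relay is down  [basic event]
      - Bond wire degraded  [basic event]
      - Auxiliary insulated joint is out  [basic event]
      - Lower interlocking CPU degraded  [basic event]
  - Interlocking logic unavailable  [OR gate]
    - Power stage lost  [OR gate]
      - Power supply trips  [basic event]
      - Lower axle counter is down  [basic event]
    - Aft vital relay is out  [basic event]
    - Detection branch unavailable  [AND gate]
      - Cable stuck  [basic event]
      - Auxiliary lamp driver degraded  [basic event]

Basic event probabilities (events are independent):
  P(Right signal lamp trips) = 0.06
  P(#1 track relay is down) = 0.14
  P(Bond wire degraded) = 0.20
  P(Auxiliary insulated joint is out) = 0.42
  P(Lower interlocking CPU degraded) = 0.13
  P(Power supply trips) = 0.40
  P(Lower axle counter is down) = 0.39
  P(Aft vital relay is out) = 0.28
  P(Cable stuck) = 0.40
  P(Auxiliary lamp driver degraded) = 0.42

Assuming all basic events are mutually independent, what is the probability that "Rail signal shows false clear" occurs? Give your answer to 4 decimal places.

0.9285

P(Signal drive unavailable) [OR] = 1 − (1−0.14) × (1−0.20) × (1−0.42) × (1−0.13) = 0.652835
P(Vital path down) [OR] = 1 − (1−0.06) × (1−0.652835) = 0.673665
P(Power stage lost) [OR] = 1 − (1−0.40) × (1−0.39) = 0.634000
P(Detection branch unavailable) [AND] = 0.40 × 0.42 = 0.168000
P(Interlocking logic unavailable) [OR] = 1 − (1−0.634000) × (1−0.28) × (1−0.168000) = 0.780751
P(Rail signal shows false clear) [OR] = 1 − (1−0.673665) × (1−0.780751) = 0.928451
Rounded to 4 decimal places: P(Rail signal shows false clear) ≈ 0.9285.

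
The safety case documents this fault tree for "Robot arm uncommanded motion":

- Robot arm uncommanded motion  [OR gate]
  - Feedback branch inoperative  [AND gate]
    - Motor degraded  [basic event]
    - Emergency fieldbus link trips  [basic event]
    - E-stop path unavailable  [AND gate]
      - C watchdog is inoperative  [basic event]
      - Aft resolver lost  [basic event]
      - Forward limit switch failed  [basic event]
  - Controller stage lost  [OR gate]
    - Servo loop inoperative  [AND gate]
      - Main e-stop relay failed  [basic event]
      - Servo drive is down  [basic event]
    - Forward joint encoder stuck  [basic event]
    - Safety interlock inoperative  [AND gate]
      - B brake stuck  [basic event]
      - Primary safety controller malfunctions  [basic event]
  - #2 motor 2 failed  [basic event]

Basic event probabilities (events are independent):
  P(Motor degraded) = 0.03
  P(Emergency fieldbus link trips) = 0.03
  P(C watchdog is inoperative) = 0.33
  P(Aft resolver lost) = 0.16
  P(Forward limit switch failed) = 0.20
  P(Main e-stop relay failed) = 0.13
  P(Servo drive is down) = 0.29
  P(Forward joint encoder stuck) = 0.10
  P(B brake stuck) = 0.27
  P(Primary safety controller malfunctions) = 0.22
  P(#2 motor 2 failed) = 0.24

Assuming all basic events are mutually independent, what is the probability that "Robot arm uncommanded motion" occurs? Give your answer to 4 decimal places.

0.3809

P(E-stop path unavailable) [AND] = 0.33 × 0.16 × 0.20 = 0.010560
P(Feedback branch inoperative) [AND] = 0.03 × 0.03 × 0.010560 = 0.000010
P(Servo loop inoperative) [AND] = 0.13 × 0.29 = 0.037700
P(Safety interlock inoperative) [AND] = 0.27 × 0.22 = 0.059400
P(Controller stage lost) [OR] = 1 − (1−0.037700) × (1−0.10) × (1−0.059400) = 0.185375
P(Robot arm uncommanded motion) [OR] = 1 − (1−0.000010) × (1−0.185375) × (1−0.24) = 0.380891
Rounded to 4 decimal places: P(Robot arm uncommanded motion) ≈ 0.3809.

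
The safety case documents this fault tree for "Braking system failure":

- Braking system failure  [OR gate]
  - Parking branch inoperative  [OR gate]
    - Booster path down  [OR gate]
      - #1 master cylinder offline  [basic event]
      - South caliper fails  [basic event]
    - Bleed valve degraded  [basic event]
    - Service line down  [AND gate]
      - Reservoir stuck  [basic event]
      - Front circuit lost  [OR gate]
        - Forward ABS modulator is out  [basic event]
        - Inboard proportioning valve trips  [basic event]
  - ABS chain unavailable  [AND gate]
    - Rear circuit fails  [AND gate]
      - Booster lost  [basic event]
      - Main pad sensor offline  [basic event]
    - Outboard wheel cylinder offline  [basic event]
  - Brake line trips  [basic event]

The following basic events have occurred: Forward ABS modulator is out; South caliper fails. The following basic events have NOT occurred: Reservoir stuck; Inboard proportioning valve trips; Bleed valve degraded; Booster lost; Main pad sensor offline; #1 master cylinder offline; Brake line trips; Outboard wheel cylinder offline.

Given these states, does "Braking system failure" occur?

Yes

Booster path down [OR]: #1 master cylinder offline=not, South caliper fails=occurs → at least one input occurs → occurs.
Front circuit lost [OR]: Forward ABS modulator is out=occurs, Inboard proportioning valve trips=not → at least one input occurs → occurs.
Service line down [AND]: Reservoir stuck=not, Front circuit lost=occurs → not all inputs occur → does not occur.
Parking branch inoperative [OR]: Booster path down=occurs, Bleed valve degraded=not, Service line down=not → at least one input occurs → occurs.
Rear circuit fails [AND]: Booster lost=not, Main pad sensor offline=not → not all inputs occur → does not occur.
ABS chain unavailable [AND]: Rear circuit fails=not, Outboard wheel cylinder offline=not → not all inputs occur → does not occur.
Braking system failure [OR]: Parking branch inoperative=occurs, ABS chain unavailable=not, Brake line trips=not → at least one input occurs → occurs.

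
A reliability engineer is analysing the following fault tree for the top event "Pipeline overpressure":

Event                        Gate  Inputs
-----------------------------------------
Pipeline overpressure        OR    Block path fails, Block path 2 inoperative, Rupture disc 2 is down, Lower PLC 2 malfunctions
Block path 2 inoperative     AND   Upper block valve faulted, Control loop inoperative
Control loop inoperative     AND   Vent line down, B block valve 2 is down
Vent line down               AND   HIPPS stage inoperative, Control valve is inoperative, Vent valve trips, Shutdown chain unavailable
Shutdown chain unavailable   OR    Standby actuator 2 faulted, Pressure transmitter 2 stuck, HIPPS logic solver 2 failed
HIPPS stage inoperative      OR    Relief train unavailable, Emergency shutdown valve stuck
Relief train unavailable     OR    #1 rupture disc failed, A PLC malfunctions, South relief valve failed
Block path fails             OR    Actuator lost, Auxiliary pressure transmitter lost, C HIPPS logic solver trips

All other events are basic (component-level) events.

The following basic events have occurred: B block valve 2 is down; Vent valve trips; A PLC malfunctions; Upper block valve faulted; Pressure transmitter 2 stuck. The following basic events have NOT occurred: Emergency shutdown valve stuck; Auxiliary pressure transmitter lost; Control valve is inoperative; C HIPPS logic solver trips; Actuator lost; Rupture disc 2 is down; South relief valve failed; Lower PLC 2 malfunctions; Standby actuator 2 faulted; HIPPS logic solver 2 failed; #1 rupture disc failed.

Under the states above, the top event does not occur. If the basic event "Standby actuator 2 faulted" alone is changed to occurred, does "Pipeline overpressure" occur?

Counterfactual: set "Standby actuator 2 faulted" to occurred.
Block path fails [OR]: Actuator lost=not, Auxiliary pressure transmitter lost=not, C HIPPS logic solver trips=not → no input occurs → does not occur.
Relief train unavailable [OR]: #1 rupture disc failed=not, A PLC malfunctions=occurs, South relief valve failed=not → at least one input occurs → occurs.
HIPPS stage inoperative [OR]: Relief train unavailable=occurs, Emergency shutdown valve stuck=not → at least one input occurs → occurs.
Shutdown chain unavailable [OR]: Standby actuator 2 faulted=occurs, Pressure transmitter 2 stuck=occurs, HIPPS logic solver 2 failed=not → at least one input occurs → occurs.
Vent line down [AND]: HIPPS stage inoperative=occurs, Control valve is inoperative=not, Vent valve trips=occurs, Shutdown chain unavailable=occurs → not all inputs occur → does not occur.
Control loop inoperative [AND]: Vent line down=not, B block valve 2 is down=occurs → not all inputs occur → does not occur.
Block path 2 inoperative [AND]: Upper block valve faulted=occurs, Control loop inoperative=not → not all inputs occur → does not occur.
Pipeline overpressure [OR]: Block path fails=not, Block path 2 inoperative=not, Rupture disc 2 is down=not, Lower PLC 2 malfunctions=not → no input occurs → does not occur.

No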